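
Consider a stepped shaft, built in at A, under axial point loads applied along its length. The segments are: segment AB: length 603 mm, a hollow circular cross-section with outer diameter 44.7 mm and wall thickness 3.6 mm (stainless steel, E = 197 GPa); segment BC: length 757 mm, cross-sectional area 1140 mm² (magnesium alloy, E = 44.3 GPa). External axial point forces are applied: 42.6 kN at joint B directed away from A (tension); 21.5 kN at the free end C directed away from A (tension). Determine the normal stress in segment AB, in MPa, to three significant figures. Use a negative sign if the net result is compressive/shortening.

138 MPa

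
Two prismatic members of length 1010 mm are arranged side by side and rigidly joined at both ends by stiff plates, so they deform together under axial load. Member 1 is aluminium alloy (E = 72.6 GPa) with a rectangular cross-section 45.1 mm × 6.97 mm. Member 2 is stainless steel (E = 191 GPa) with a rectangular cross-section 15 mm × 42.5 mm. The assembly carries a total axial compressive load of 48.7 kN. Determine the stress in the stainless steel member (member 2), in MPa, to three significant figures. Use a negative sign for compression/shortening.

A_1 = 314.3 mm².
A_2 = 637.5 mm².
Equal strain + equilibrium ⇒ each member carries load in proportion to AE: A₁E₁ = 22820000 N, A₂E₂ = 121800000 N, ΣAE = 144600000 N.
σ₂ = P·E₂/ΣAE = -48700·191000/144600000 = -64.33 MPa.

-64.3 MPa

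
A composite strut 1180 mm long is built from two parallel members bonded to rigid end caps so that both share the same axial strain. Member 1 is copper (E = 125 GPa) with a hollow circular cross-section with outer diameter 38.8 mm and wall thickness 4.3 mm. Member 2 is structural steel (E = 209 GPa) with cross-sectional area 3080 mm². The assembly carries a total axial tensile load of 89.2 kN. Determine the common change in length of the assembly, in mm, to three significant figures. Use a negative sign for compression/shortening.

A_1 = 466.1 mm².
Equal strain + equilibrium ⇒ each member carries load in proportion to AE: A₁E₁ = 58260000 N, A₂E₂ = 643700000 N, ΣAE = 702000000 N.
δ = PL/ΣAE = 89200·1180/702000000 = 0.1499 mm.

0.150 mm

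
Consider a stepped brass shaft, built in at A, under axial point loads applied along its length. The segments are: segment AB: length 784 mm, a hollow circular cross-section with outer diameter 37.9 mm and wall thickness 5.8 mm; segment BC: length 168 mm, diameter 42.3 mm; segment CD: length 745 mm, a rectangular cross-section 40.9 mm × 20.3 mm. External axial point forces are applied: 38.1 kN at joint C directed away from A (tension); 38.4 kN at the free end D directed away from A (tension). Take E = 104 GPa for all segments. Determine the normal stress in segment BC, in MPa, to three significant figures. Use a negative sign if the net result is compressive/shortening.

54.4 MPa

Internal axial forces (sectioning from the free end, tension +): N_CD = 38.4 kN, N_BC = 76.5 kN, N_AB = 76.5 kN.
A_BC = 1405 mm².
σ_BC = N_BC/A_BC = 76500/1405 = 54.44 MPa.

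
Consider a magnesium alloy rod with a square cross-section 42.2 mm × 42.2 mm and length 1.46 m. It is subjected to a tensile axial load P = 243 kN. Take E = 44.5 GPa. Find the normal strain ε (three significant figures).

0.00307

A = 1781 mm².
σ = N/A = 136.5 MPa; ε = σ/E = 136.5/44500 = 3.066e-03.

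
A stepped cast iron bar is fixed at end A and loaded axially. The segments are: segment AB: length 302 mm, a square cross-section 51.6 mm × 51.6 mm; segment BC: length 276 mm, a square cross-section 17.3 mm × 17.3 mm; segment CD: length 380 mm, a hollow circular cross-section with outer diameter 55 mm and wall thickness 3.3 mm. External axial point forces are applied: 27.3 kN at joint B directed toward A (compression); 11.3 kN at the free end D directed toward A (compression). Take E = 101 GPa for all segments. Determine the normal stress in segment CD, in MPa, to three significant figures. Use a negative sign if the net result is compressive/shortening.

-21.1 MPa

Internal axial forces (sectioning from the free end, tension +): N_CD = -11.3 kN, N_BC = -11.3 kN, N_AB = -38.6 kN.
A_CD = 536 mm².
σ_CD = N_CD/A_CD = -11300/536 = -21.08 MPa.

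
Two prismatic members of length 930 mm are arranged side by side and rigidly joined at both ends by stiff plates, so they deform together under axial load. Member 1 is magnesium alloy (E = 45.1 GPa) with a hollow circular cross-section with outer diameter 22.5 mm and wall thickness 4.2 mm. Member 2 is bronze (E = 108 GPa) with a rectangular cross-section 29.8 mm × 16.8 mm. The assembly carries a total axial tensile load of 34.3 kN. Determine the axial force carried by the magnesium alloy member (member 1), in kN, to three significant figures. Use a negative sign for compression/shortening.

A_1 = 241.5 mm².
A_2 = 500.6 mm².
Equal strain + equilibrium ⇒ each member carries load in proportion to AE: A₁E₁ = 10890000 N, A₂E₂ = 54070000 N, ΣAE = 64960000 N.
F₁ = P·A₁E₁/ΣAE = 34300·10890000/64960000 = 5750 N.

5.75 kN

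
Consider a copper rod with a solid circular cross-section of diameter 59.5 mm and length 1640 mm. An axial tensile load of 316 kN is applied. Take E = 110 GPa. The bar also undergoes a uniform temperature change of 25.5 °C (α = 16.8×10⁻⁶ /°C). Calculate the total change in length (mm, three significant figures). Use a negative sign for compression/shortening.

2.40 mm

A = 2781 mm².
δ_mech = NL/(AE) = 316000·1640/(2781·110000) = 1.694 mm.
δ_thermal = αLΔT = 16.8e-6·1640·25.5 = 0.7026 mm.
δ = δ_mech + δ_thermal = 2.397 mm.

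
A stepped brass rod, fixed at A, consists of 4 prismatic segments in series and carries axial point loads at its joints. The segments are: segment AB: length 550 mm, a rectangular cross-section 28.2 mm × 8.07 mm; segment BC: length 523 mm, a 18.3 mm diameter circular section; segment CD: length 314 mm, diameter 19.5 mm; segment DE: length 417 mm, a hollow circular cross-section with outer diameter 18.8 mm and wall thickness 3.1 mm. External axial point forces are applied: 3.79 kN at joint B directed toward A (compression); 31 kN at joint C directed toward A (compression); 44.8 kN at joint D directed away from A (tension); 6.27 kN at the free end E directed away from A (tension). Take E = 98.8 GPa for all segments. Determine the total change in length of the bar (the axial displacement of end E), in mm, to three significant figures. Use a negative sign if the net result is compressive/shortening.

Internal axial forces (sectioning from the free end, tension +): N_DE = 6.27 kN, N_CD = 51.07 kN, N_BC = 20.07 kN, N_AB = 16.28 kN.
A_AB = 227.6 mm².
A_BC = 263 mm².
A_CD = 298.6 mm².
A_DE = 152.9 mm².
δ_AB = 16280·550/(227.6·98800) = 0.3982 mm
δ_BC = 20070·523/(263·98800) = 0.4039 mm
δ_CD = 51070·314/(298.6·98800) = 0.5435 mm
δ_DE = 6270·417/(152.9·98800) = 0.1731 mm
δ = Σδ_i = 1.519 mm.

1.52 mm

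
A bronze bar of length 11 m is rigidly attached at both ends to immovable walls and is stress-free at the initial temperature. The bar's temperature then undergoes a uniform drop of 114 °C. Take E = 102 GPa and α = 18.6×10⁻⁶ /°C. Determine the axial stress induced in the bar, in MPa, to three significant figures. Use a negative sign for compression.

Free thermal expansion αLΔT = 18.6e-6 · 11000 · -114 = -23.32 mm.
The walls impose strain ε = −(-23.32)/11000 = 2.1204e-03; σ = Eε = 102000 · 2.1204e-03 = 216.3 MPa.

216 MPa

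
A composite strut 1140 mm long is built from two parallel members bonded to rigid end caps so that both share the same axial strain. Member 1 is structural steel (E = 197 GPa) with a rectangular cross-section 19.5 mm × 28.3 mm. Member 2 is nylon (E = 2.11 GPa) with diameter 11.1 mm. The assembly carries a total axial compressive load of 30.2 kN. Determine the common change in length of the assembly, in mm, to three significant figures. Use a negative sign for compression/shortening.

-0.316 mm

A_1 = 551.9 mm².
A_2 = 96.77 mm².
Equal strain + equilibrium ⇒ each member carries load in proportion to AE: A₁E₁ = 108700000 N, A₂E₂ = 204200 N, ΣAE = 108900000 N.
δ = PL/ΣAE = -30200·1140/108900000 = -0.3161 mm.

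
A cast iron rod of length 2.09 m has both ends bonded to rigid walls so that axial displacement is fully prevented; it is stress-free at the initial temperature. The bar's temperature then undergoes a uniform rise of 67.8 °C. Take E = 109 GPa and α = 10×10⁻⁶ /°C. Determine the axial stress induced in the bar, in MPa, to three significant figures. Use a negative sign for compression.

Free thermal expansion αLΔT = 10e-6 · 2090 · 67.8 = 1.417 mm.
The walls impose strain ε = −(1.417)/2090 = -6.7800e-04; σ = Eε = 109000 · -6.7800e-04 = -73.9 MPa.

-73.9 MPa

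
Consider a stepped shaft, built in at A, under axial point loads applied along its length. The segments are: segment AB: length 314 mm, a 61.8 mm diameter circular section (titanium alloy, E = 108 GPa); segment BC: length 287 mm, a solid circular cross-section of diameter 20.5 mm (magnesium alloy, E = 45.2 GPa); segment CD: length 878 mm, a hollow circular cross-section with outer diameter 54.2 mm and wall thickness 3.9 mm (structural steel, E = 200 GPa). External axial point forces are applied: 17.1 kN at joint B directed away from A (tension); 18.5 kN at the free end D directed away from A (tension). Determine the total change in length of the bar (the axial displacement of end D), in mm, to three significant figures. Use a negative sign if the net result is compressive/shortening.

0.522 mm

Internal axial forces (sectioning from the free end, tension +): N_CD = 18.5 kN, N_BC = 18.5 kN, N_AB = 35.6 kN.
A_AB = 3000 mm².
A_BC = 330.1 mm².
A_CD = 616.3 mm².
δ_AB = 35600·314/(3000·108000) = 0.03451 mm
δ_BC = 18500·287/(330.1·45200) = 0.3559 mm
δ_CD = 18500·878/(616.3·200000) = 0.1318 mm
δ = Σδ_i = 0.5222 mm.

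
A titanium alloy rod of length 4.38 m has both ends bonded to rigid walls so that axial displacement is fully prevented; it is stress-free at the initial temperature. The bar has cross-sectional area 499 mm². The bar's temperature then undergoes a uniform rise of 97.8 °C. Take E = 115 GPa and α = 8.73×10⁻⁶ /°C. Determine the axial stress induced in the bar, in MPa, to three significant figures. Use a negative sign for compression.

Free thermal expansion αLΔT = 8.73e-6 · 4380 · 97.8 = 3.74 mm.
The walls impose strain ε = −(3.74)/4380 = -8.5379e-04; σ = Eε = 115000 · -8.5379e-04 = -98.19 MPa.

-98.2 MPa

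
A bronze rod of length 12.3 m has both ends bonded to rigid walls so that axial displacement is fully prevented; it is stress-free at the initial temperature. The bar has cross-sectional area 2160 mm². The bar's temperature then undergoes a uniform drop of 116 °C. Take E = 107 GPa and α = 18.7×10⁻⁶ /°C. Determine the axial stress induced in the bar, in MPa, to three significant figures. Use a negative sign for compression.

232 MPa

Free thermal expansion αLΔT = 18.7e-6 · 12300 · -116 = -26.68 mm.
The walls impose strain ε = −(-26.68)/12300 = 2.1692e-03; σ = Eε = 107000 · 2.1692e-03 = 232.1 MPa.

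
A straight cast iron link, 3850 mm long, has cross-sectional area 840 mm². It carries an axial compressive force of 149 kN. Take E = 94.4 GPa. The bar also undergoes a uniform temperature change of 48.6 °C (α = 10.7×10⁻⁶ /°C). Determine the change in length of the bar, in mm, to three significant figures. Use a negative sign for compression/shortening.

δ_mech = NL/(AE) = -149000·3850/(840·94400) = -7.234 mm.
δ_thermal = αLΔT = 10.7e-6·3850·48.6 = 2.002 mm.
δ = δ_mech + δ_thermal = -5.232 mm.

-5.23 mm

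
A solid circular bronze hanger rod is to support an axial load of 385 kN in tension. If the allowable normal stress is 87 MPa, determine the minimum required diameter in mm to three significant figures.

75.1 mm

Required area A ≥ P/σ_allow = 385000/87 = 4425 mm².
For a solid circular section, d ≥ √(4A/π) = 75.06 mm.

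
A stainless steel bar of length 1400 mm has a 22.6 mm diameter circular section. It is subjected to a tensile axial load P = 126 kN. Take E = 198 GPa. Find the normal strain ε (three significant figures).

A = 401.1 mm².
σ = N/A = 314.1 MPa; ε = σ/E = 314.1/198000 = 1.586e-03.

0.00159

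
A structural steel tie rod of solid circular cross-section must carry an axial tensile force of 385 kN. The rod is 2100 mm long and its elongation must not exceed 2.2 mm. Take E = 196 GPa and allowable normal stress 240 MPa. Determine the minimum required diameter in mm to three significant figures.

Required area A ≥ P/σ_allow = 385000/240 = 1604 mm².
For a solid circular section, d ≥ √(4A/π) = 45.19 mm.
Elongation limit: A ≥ PL/(Eδ_allow) = 385000·2100/(196000·2.2) = 1875 mm² ⇒ d ≥ 48.86 mm.
The elongation limit governs.

48.9 mm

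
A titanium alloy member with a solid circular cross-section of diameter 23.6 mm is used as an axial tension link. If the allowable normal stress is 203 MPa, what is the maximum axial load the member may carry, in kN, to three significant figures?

A = 437.4 mm².
P_max = σ_allow · A = 203 · 437.4 = 88800 N = 88.8 kN.

88.8 kN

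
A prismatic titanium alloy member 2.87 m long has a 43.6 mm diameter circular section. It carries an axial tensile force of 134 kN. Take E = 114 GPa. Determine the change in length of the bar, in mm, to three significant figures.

2.26 mm

A = 1493 mm².
δ_mech = NL/(AE) = 134000·2870/(1493·114000) = 2.26 mm.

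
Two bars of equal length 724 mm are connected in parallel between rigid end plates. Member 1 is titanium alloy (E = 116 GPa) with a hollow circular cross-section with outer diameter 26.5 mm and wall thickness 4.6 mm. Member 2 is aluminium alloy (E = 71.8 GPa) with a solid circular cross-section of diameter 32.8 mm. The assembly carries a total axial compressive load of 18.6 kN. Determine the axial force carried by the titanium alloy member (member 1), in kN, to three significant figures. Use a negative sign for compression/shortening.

-7.01 kN

A_1 = 316.5 mm².
A_2 = 845 mm².
Equal strain + equilibrium ⇒ each member carries load in proportion to AE: A₁E₁ = 36710000 N, A₂E₂ = 60670000 N, ΣAE = 97380000 N.
F₁ = P·A₁E₁/ΣAE = -18600·36710000/97380000 = -7012 N.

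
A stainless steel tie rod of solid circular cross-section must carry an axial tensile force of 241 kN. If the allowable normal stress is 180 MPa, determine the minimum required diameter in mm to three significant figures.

Required area A ≥ P/σ_allow = 241000/180 = 1339 mm².
For a solid circular section, d ≥ √(4A/π) = 41.29 mm.

41.3 mm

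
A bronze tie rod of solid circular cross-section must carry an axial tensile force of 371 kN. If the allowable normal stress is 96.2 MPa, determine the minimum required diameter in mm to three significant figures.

Required area A ≥ P/σ_allow = 371000/96.2 = 3857 mm².
For a solid circular section, d ≥ √(4A/π) = 70.07 mm.

70.1 mm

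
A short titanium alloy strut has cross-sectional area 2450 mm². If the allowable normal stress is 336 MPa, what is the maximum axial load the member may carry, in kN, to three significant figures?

823 kN

P_max = σ_allow · A = 336 · 2450 = 823200 N = 823.2 kN.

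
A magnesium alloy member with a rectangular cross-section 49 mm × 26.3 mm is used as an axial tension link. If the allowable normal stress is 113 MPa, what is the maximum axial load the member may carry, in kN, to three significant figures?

A = 1289 mm².
P_max = σ_allow · A = 113 · 1289 = 145600 N = 145.6 kN.

146 kN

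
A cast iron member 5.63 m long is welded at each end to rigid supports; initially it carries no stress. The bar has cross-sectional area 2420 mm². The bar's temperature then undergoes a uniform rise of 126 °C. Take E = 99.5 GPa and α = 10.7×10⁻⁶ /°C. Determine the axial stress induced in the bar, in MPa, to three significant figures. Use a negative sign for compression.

Free thermal expansion αLΔT = 10.7e-6 · 5630 · 126 = 7.59 mm.
The walls impose strain ε = −(7.59)/5630 = -1.3482e-03; σ = Eε = 99500 · -1.3482e-03 = -134.1 MPa.

-134 MPa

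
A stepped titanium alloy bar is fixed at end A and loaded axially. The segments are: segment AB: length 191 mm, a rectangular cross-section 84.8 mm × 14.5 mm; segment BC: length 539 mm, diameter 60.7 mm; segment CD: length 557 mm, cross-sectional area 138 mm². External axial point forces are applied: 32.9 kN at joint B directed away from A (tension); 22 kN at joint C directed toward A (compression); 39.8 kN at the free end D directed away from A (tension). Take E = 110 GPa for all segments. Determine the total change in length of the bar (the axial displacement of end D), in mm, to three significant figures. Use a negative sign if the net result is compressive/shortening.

1.56 mm

Internal axial forces (sectioning from the free end, tension +): N_CD = 39.8 kN, N_BC = 17.8 kN, N_AB = 50.7 kN.
A_AB = 1230 mm².
A_BC = 2894 mm².
δ_AB = 50700·191/(1230·110000) = 0.0716 mm
δ_BC = 17800·539/(2894·110000) = 0.03014 mm
δ_CD = 39800·557/(138·110000) = 1.46 mm
δ = Σδ_i = 1.562 mm.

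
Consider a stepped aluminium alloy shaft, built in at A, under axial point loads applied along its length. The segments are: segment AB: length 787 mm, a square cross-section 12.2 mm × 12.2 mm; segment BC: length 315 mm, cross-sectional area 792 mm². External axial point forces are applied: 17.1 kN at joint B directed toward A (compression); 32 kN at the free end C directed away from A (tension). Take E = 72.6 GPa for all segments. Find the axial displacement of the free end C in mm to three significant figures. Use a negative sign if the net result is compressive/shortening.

1.26 mm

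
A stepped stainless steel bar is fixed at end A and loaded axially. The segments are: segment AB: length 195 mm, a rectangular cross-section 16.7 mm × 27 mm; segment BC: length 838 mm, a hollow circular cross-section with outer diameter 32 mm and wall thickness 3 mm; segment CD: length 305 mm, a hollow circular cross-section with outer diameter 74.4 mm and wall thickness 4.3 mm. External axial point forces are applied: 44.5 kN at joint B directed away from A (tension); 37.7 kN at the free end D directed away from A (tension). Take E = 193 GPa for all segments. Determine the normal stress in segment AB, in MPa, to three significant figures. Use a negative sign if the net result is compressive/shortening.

182 MPa

Internal axial forces (sectioning from the free end, tension +): N_CD = 37.7 kN, N_BC = 37.7 kN, N_AB = 82.2 kN.
A_AB = 450.9 mm².
σ_AB = N_AB/A_AB = 82200/450.9 = 182.3 MPa.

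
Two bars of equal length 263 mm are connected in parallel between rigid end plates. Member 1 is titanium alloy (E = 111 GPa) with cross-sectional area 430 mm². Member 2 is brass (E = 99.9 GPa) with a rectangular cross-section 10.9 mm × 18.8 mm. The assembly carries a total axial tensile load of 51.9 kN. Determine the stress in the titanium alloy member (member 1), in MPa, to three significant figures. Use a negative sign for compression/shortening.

84.5 MPa

A_2 = 204.9 mm².
Equal strain + equilibrium ⇒ each member carries load in proportion to AE: A₁E₁ = 47730000 N, A₂E₂ = 20470000 N, ΣAE = 68200000 N.
σ₁ = P·E₁/ΣAE = 51900·111000/68200000 = 84.47 MPa.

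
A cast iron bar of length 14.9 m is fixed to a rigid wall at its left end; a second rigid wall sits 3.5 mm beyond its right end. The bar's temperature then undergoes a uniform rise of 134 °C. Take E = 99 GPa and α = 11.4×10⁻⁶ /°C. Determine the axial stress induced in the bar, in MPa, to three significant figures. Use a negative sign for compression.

Free thermal expansion αLΔT = 11.4e-6 · 14900 · 134 = 22.76 mm.
The walls engage after the gap closes; constrained expansion = 22.76 − 3.5 = 19.26 mm.
The walls impose strain ε = −(19.26)/14900 = -1.2927e-03; σ = Eε = 99000 · -1.2927e-03 = -128 MPa.

-128 MPa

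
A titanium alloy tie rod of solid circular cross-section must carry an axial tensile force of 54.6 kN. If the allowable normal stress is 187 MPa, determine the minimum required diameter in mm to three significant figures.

19.3 mm

Required area A ≥ P/σ_allow = 54600/187 = 292 mm².
For a solid circular section, d ≥ √(4A/π) = 19.28 mm.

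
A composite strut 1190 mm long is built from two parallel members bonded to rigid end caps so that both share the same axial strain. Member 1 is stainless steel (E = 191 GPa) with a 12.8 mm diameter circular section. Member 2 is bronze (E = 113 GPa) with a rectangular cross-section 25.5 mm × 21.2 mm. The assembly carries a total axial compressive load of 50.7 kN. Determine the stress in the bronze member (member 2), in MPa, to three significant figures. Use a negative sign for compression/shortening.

-66.9 MPa

A_1 = 128.7 mm².
A_2 = 540.6 mm².
Equal strain + equilibrium ⇒ each member carries load in proportion to AE: A₁E₁ = 24580000 N, A₂E₂ = 61090000 N, ΣAE = 85670000 N.
σ₂ = P·E₂/ΣAE = -50700·113000/85670000 = -66.88 MPa.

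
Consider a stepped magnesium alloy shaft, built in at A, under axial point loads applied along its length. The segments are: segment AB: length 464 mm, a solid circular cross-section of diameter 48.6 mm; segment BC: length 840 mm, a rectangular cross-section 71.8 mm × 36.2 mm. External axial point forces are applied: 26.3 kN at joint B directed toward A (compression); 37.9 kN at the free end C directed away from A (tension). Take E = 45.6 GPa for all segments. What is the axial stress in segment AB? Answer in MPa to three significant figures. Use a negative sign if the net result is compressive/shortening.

Internal axial forces (sectioning from the free end, tension +): N_BC = 37.9 kN, N_AB = 11.6 kN.
A_AB = 1855 mm².
σ_AB = N_AB/A_AB = 11600/1855 = 6.253 MPa.

6.25 MPa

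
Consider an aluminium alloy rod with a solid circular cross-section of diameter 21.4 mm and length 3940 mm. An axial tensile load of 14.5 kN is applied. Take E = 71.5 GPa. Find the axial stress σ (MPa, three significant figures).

40.3 MPa

A = 359.7 mm².
σ = N/A = 14500/359.7 = 40.31 MPa.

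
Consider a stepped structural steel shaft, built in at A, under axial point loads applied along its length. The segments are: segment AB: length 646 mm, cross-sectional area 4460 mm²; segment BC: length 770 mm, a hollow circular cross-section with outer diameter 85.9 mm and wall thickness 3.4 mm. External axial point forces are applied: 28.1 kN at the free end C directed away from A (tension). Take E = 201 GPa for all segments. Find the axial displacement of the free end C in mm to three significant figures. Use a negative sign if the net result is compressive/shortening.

Internal axial forces (sectioning from the free end, tension +): N_BC = 28.1 kN, N_AB = 28.1 kN.
A_BC = 881.2 mm².
δ_AB = 28100·646/(4460·201000) = 0.02025 mm
δ_BC = 28100·770/(881.2·201000) = 0.1222 mm
δ = Σδ_i = 0.1424 mm.

0.142 mm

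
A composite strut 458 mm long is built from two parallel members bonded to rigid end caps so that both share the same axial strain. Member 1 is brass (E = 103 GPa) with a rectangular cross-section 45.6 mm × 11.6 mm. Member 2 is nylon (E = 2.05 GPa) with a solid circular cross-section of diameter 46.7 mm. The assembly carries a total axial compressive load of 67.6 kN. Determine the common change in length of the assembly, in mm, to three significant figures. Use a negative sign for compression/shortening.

-0.534 mm

A_1 = 529 mm².
A_2 = 1713 mm².
Equal strain + equilibrium ⇒ each member carries load in proportion to AE: A₁E₁ = 54480000 N, A₂E₂ = 3511000 N, ΣAE = 57990000 N.
δ = PL/ΣAE = -67600·458/57990000 = -0.5339 mm.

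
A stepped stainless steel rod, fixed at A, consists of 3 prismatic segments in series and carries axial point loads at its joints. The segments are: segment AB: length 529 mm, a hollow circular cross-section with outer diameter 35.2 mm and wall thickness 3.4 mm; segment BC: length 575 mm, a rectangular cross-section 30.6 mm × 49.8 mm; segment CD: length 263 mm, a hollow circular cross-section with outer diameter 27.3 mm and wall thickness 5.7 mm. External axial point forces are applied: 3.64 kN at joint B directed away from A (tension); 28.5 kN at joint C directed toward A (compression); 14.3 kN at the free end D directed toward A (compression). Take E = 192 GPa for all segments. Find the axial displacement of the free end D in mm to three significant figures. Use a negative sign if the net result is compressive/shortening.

Internal axial forces (sectioning from the free end, tension +): N_CD = -14.3 kN, N_BC = -42.8 kN, N_AB = -39.16 kN.
A_AB = 339.7 mm².
A_BC = 1524 mm².
A_CD = 386.8 mm².
δ_AB = -39160·529/(339.7·192000) = -0.3176 mm
δ_BC = -42800·575/(1524·192000) = -0.08411 mm
δ_CD = -14300·263/(386.8·192000) = -0.05064 mm
δ = Σδ_i = -0.4524 mm.

-0.452 mm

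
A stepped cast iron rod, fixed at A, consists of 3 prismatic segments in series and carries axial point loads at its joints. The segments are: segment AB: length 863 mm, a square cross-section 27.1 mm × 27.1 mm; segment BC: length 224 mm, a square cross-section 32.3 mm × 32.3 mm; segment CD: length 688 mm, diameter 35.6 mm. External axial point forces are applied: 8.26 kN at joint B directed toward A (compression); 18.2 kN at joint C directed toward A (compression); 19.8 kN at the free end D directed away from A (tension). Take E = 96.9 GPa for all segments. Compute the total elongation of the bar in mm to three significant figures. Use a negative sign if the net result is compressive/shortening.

Internal axial forces (sectioning from the free end, tension +): N_CD = 19.8 kN, N_BC = 1.6 kN, N_AB = -6.66 kN.
A_AB = 734.4 mm².
A_BC = 1043 mm².
A_CD = 995.4 mm².
δ_AB = -6660·863/(734.4·96900) = -0.08076 mm
δ_BC = 1600·224/(1043·96900) = 0.003545 mm
δ_CD = 19800·688/(995.4·96900) = 0.1412 mm
δ = Σδ_i = 0.06401 mm.

0.0640 mm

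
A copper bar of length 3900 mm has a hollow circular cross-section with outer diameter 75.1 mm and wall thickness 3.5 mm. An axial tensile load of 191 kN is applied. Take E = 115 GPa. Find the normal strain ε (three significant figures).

A = 787.3 mm².
σ = N/A = 242.6 MPa; ε = σ/E = 242.6/115000 = 2.110e-03.

0.00211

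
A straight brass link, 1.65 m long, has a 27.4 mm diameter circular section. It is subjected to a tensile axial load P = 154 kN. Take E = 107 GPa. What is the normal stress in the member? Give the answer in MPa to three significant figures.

261 MPa

A = 589.6 mm².
σ = N/A = 154000/589.6 = 261.2 MPa.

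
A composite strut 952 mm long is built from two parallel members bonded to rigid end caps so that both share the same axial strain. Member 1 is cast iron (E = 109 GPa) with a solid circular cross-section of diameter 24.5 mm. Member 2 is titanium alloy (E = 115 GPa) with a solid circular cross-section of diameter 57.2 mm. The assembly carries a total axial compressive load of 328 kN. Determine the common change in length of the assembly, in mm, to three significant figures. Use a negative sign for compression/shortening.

-0.900 mm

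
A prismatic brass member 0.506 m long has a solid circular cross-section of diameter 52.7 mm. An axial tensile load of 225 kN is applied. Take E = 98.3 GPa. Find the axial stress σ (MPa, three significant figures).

103 MPa

A = 2181 mm².
σ = N/A = 225000/2181 = 103.2 MPa.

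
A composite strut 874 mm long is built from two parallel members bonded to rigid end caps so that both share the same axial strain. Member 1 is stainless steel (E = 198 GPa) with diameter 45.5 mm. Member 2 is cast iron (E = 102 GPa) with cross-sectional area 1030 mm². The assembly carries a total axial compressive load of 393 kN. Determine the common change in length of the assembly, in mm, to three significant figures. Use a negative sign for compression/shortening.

A_1 = 1626 mm².
Equal strain + equilibrium ⇒ each member carries load in proportion to AE: A₁E₁ = 321900000 N, A₂E₂ = 105100000 N, ΣAE = 427000000 N.
δ = PL/ΣAE = -393000·874/427000000 = -0.8044 mm.

-0.804 mm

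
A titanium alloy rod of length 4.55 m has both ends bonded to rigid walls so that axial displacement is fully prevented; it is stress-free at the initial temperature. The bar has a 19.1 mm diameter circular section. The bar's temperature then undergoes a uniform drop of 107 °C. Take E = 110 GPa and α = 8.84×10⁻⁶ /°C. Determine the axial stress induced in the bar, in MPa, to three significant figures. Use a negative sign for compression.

104 MPa

Free thermal expansion αLΔT = 8.84e-6 · 4550 · -107 = -4.304 mm.
The walls impose strain ε = −(-4.304)/4550 = 9.4588e-04; σ = Eε = 110000 · 9.4588e-04 = 104 MPa.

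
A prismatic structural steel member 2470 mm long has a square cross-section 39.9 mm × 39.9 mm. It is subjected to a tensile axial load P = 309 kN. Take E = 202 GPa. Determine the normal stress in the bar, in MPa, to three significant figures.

A = 1592 mm².
σ = N/A = 309000/1592 = 194.1 MPa.

194 MPa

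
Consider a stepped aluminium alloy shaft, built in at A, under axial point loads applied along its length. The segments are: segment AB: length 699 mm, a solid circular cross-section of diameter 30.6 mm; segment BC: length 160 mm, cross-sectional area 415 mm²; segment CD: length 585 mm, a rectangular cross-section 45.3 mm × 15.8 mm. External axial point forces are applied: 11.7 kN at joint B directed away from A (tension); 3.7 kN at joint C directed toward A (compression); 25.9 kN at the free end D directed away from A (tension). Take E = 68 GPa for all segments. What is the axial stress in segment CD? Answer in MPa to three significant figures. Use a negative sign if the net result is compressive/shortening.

Internal axial forces (sectioning from the free end, tension +): N_CD = 25.9 kN, N_BC = 22.2 kN, N_AB = 33.9 kN.
A_CD = 715.7 mm².
σ_CD = N_CD/A_CD = 25900/715.7 = 36.19 MPa.

36.2 MPa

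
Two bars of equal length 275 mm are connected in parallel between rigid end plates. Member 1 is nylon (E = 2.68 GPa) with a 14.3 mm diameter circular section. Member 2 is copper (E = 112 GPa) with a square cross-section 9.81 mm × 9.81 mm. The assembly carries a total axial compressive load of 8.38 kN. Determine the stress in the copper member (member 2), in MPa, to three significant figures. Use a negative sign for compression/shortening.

-83.7 MPa

A_1 = 160.6 mm².
A_2 = 96.24 mm².
Equal strain + equilibrium ⇒ each member carries load in proportion to AE: A₁E₁ = 430400 N, A₂E₂ = 10780000 N, ΣAE = 11210000 N.
σ₂ = P·E₂/ΣAE = -8380·112000/11210000 = -83.73 MPa.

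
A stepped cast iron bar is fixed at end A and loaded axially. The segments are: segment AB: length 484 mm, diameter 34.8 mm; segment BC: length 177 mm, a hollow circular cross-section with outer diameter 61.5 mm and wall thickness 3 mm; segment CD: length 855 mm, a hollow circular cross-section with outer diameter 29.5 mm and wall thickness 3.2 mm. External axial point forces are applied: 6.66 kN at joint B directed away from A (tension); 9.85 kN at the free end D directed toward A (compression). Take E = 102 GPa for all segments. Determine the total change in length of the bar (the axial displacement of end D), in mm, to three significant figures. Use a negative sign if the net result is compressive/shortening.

-0.359 mm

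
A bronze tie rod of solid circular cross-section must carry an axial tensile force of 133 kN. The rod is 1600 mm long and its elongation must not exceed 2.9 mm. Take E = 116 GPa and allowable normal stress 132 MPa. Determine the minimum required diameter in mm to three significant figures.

35.8 mm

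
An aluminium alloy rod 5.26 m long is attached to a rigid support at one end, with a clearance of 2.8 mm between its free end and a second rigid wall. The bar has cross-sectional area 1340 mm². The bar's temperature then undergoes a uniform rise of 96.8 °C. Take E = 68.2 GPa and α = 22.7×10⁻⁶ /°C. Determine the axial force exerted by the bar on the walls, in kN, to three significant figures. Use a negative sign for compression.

-152 kN

Free thermal expansion αLΔT = 22.7e-6 · 5260 · 96.8 = 11.56 mm.
The walls engage after the gap closes; constrained expansion = 11.56 − 2.8 = 8.758 mm.
The walls impose strain ε = −(8.758)/5260 = -1.6650e-03; σ = Eε = 68200 · -1.6650e-03 = -113.6 MPa.
Wall reaction R = σ·A = -113.6·1340 = -152200 N = -152.2 kN.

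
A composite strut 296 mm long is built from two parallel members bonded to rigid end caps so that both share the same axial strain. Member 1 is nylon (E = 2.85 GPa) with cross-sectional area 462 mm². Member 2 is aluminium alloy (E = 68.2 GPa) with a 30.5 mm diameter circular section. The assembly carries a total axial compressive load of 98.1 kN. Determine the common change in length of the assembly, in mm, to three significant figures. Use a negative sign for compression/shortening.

A_2 = 730.6 mm².
Equal strain + equilibrium ⇒ each member carries load in proportion to AE: A₁E₁ = 1317000 N, A₂E₂ = 49830000 N, ΣAE = 51140000 N.
δ = PL/ΣAE = -98100·296/51140000 = -0.5678 mm.

-0.568 mm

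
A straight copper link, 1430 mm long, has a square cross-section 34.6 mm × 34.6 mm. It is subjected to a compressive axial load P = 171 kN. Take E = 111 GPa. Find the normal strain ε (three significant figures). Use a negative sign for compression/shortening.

-0.00129

A = 1197 mm².
σ = N/A = -142.8 MPa; ε = σ/E = -142.8/111000 = -1.287e-03.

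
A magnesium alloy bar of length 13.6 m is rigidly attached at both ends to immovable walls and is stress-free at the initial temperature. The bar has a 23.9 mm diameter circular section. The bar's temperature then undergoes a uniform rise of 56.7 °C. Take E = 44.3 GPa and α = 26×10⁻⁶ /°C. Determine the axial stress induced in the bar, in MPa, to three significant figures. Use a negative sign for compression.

-65.3 MPa

Free thermal expansion αLΔT = 26e-6 · 13600 · 56.7 = 20.05 mm.
The walls impose strain ε = −(20.05)/13600 = -1.4742e-03; σ = Eε = 44300 · -1.4742e-03 = -65.31 MPa.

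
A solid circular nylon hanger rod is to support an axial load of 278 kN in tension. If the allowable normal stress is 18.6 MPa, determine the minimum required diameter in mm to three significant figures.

Required area A ≥ P/σ_allow = 278000/18.6 = 14950 mm².
For a solid circular section, d ≥ √(4A/π) = 137.9 mm.

138 mm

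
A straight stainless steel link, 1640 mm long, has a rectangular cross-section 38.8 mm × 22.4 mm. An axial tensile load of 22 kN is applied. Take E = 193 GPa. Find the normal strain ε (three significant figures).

A = 869.1 mm².
σ = N/A = 25.31 MPa; ε = σ/E = 25.31/193000 = 1.312e-04.

1.31e-04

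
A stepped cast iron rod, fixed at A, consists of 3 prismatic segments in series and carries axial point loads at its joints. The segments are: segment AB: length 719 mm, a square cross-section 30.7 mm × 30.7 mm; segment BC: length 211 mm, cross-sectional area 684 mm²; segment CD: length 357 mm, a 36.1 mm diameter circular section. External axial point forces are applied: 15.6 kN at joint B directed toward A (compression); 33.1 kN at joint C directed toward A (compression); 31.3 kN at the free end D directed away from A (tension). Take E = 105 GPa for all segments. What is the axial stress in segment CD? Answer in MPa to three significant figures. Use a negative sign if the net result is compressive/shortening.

30.6 MPa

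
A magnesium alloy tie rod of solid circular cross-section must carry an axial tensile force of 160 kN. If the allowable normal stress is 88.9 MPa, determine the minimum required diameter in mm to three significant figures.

47.9 mm

Required area A ≥ P/σ_allow = 160000/88.9 = 1800 mm².
For a solid circular section, d ≥ √(4A/π) = 47.87 mm.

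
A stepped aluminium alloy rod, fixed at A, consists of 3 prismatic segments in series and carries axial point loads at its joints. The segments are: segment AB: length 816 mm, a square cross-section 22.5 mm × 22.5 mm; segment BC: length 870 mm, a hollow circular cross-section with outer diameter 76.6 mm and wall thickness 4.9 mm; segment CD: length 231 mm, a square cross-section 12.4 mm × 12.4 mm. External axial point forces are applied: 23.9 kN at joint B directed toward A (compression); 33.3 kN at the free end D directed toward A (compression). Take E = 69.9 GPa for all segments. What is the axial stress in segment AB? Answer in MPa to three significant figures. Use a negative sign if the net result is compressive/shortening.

-113 MPa

Internal axial forces (sectioning from the free end, tension +): N_CD = -33.3 kN, N_BC = -33.3 kN, N_AB = -57.2 kN.
A_AB = 506.2 mm².
σ_AB = N_AB/A_AB = -57200/506.2 = -113 MPa.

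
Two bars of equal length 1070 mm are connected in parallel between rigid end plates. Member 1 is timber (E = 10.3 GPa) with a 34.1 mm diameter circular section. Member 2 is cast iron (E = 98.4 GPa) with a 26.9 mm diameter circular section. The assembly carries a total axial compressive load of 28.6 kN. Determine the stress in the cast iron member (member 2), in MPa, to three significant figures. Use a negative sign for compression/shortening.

-43.1 MPa

A_1 = 913.3 mm².
A_2 = 568.3 mm².
Equal strain + equilibrium ⇒ each member carries load in proportion to AE: A₁E₁ = 9407000 N, A₂E₂ = 55920000 N, ΣAE = 65330000 N.
σ₂ = P·E₂/ΣAE = -28600·98400/65330000 = -43.08 MPa.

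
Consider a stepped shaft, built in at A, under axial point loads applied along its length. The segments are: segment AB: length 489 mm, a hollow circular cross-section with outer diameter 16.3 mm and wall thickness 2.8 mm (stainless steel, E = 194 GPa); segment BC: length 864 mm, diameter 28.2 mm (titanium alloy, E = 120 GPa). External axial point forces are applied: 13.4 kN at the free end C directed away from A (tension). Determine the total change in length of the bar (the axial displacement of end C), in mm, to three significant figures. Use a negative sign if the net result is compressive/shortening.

0.439 mm

Internal axial forces (sectioning from the free end, tension +): N_BC = 13.4 kN, N_AB = 13.4 kN.
A_AB = 118.8 mm².
A_BC = 624.6 mm².
δ_AB = 13400·489/(118.8·194000) = 0.2844 mm
δ_BC = 13400·864/(624.6·120000) = 0.1545 mm
δ = Σδ_i = 0.4389 mm.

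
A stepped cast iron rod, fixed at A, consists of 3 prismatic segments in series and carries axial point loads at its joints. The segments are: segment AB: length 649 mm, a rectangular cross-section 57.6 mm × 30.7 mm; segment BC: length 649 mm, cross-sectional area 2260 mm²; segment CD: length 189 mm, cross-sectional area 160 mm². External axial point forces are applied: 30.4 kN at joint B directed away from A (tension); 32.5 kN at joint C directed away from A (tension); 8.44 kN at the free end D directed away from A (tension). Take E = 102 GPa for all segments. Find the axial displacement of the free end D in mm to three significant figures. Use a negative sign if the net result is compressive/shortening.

0.470 mm

Internal axial forces (sectioning from the free end, tension +): N_CD = 8.44 kN, N_BC = 40.94 kN, N_AB = 71.34 kN.
A_AB = 1768 mm².
δ_AB = 71340·649/(1768·102000) = 0.2567 mm
δ_BC = 40940·649/(2260·102000) = 0.1153 mm
δ_CD = 8440·189/(160·102000) = 0.09774 mm
δ = Σδ_i = 0.4697 mm.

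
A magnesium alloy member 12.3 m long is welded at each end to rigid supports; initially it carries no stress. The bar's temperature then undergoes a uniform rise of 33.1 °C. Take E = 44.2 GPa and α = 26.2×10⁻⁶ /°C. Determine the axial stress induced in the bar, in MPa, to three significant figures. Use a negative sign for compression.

-38.3 MPa

Free thermal expansion αLΔT = 26.2e-6 · 12300 · 33.1 = 10.67 mm.
The walls impose strain ε = −(10.67)/12300 = -8.6722e-04; σ = Eε = 44200 · -8.6722e-04 = -38.33 MPa.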